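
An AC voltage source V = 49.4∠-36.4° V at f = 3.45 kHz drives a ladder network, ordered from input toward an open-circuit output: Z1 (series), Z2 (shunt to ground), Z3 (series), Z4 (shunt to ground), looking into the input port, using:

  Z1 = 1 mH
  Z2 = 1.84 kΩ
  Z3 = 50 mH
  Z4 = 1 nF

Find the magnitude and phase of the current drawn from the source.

Step 1 — Angular frequency: ω = 2π·f = 2π·3450 = 2.168e+04 rad/s.
Step 2 — Component impedances:
  Z1: Z = jωL = j·2.168e+04·0.001 = 0 + j21.68 Ω
  Z2: Z = R = 1840 Ω
  Z3: Z = jωL = j·2.168e+04·0.05 = 0 + j1084 Ω
  Z4: Z = 1/(jωC) = -j/(ω·C) = 0 - j4.613e+04 Ω
Step 3 — Ladder network (open output): work backward from the far end, alternating series and parallel combinations. Z_in = 1837 - j53.35 Ω = 1838∠-1.7° Ω.
Step 4 — Source phasor: V = 49.4∠-36.4° V = 39.76 - j29.31 V.
Step 5 — Ohm's law: I = V / Z_total = (39.76 - j29.31) / (1837 - j53.35) = 0.02209 - j0.01532 A.
Step 6 — Convert to polar: |I| = 0.02688 A, ∠I = -34.7°.

I = 0.02688∠-34.7° A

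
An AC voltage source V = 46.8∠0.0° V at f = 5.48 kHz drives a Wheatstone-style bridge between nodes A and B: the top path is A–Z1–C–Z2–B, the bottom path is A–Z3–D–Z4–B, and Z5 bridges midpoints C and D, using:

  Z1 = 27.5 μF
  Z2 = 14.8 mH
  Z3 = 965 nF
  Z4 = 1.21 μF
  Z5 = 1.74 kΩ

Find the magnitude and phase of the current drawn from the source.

Step 1 — Angular frequency: ω = 2π·f = 2π·5480 = 3.443e+04 rad/s.
Step 2 — Component impedances:
  Z1: Z = 1/(jωC) = -j/(ω·C) = 0 - j1.056 Ω
  Z2: Z = jωL = j·3.443e+04·0.0148 = 0 + j509.6 Ω
  Z3: Z = 1/(jωC) = -j/(ω·C) = 0 - j30.1 Ω
  Z4: Z = 1/(jωC) = -j/(ω·C) = 0 - j24 Ω
  Z5: Z = R = 1740 Ω
Step 3 — Bridge requires nodal analysis (the Z5 bridge couples midpoints C and D, so the two paths cannot be reduced to a simple series/parallel combination). Setting node B to ground and injecting 1 A at node A, the 3-node admittance system at A, C, D solves to V_A = Z_AB = 0.6565 - j60.53 Ω = 60.53∠-89.4° Ω.
Step 4 — Source phasor: V = 46.8∠0.0° V = 46.8 V.
Step 5 — Ohm's law: I = V / Z_total = (46.8) / (0.6565 - j60.53) = 0.008386 + j0.7731 A.
Step 6 — Convert to polar: |I| = 0.7732 A, ∠I = 89.4°.

I = 0.7732∠89.4° A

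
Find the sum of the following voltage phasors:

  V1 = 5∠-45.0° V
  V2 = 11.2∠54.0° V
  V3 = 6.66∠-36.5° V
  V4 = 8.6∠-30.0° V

Step 1 — Convert each phasor to rectangular form:
  V1 = 5·(cos(-45.0°) + j·sin(-45.0°)) = 3.536 - j3.536 V
  V2 = 11.2·(cos(54.0°) + j·sin(54.0°)) = 6.583 + j9.061 V
  V3 = 6.66·(cos(-36.5°) + j·sin(-36.5°)) = 5.354 - j3.962 V
  V4 = 8.6·(cos(-30.0°) + j·sin(-30.0°)) = 7.448 - j4.3 V
Step 2 — Sum components: V_total = 22.92 - j2.736 V.
Step 3 — Convert to polar: |V_total| = 23.08 V, ∠V_total = -6.8°.

V_total = 23.08∠-6.8° V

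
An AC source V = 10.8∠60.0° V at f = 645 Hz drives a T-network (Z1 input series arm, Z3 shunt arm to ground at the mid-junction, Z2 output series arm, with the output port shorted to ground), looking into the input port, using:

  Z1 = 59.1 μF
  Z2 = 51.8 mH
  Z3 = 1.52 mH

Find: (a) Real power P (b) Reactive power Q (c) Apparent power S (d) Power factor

Step 1 — Angular frequency: ω = 2π·f = 2π·645 = 4053 rad/s.
Step 2 — Component impedances:
  Z1: Z = 1/(jωC) = -j/(ω·C) = 0 - j4.175 Ω
  Z2: Z = jωL = j·4053·0.0518 = 0 + j209.9 Ω
  Z3: Z = jωL = j·4053·0.00152 = 0 + j6.16 Ω
Step 3 — With the output port shorted to ground, the output series arm Z2 runs from the junction to ground; the shunt arm Z3 also runs from the junction to ground. They appear in parallel: Z3 || Z2 = 0 + j5.984 Ω.
Step 4 — Series with input arm Z1: Z_in = Z1 + (Z3 || Z2) = 0 + j1.809 Ω = 1.809∠90.0° Ω.
Step 5 — Source phasor: V = 10.8∠60.0° V = 5.4 + j9.353 V.
Step 6 — Current: I = V / Z = 5.17 - j2.985 A = 5.969∠-30.0° A.
Step 7 — Complex power: S = V·I* = 0 + j64.47 VA.
Step 8 — Real power: P = Re(S) = 0 W.
Step 9 — Reactive power: Q = Im(S) = 64.47 VAR.
Step 10 — Apparent power: |S| = 64.47 VA.
Step 11 — Power factor: PF = P/|S| = 0 (lagging).

(a) P = 0 W  (b) Q = 64.47 VAR  (c) S = 64.47 VA  (d) PF = 0 (lagging)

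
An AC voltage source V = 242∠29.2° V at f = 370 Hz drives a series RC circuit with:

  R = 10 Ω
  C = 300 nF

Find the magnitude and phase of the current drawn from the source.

Step 1 — Angular frequency: ω = 2π·f = 2π·370 = 2325 rad/s.
Step 2 — Component impedances:
  R: Z = R = 10 Ω
  C: Z = 1/(jωC) = -j/(ω·C) = 0 - j1434 Ω
Step 3 — Series combination: Z_total = R + C = 10 - j1434 Ω = 1434∠-89.6° Ω.
Step 4 — Source phasor: V = 242∠29.2° V = 211.2 + j118.1 V.
Step 5 — Ohm's law: I = V / Z_total = (211.2 + j118.1) / (10 - j1434) = -0.08131 + j0.1479 A.
Step 6 — Convert to polar: |I| = 0.1688 A, ∠I = 118.8°.

I = 0.1688∠118.8° A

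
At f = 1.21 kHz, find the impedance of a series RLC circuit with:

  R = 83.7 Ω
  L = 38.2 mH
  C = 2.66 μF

Step 1 — Angular frequency: ω = 2π·f = 2π·1210 = 7603 rad/s.
Step 2 — Component impedances:
  R: Z = R = 83.7 Ω
  L: Z = jωL = j·7603·0.0382 = 0 + j290.4 Ω
  C: Z = 1/(jωC) = -j/(ω·C) = 0 - j49.45 Ω
Step 3 — Series combination: Z_total = R + L + C = 83.7 + j241 Ω = 255.1∠70.8° Ω.

Z = 83.7 + j241 Ω = 255.1∠70.8° Ω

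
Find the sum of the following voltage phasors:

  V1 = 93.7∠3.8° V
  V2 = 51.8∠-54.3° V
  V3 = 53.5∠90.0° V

Step 1 — Convert each phasor to rectangular form:
  V1 = 93.7·(cos(3.8°) + j·sin(3.8°)) = 93.49 + j6.21 V
  V2 = 51.8·(cos(-54.3°) + j·sin(-54.3°)) = 30.23 - j42.07 V
  V3 = 53.5·(cos(90.0°) + j·sin(90.0°)) = 0 + j53.5 V
Step 2 — Sum components: V_total = 123.7 + j17.64 V.
Step 3 — Convert to polar: |V_total| = 125 V, ∠V_total = 8.1°.

V_total = 125∠8.1° V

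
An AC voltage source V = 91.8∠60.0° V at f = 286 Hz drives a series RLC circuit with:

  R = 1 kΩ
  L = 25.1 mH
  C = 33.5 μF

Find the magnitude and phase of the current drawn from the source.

Step 1 — Angular frequency: ω = 2π·f = 2π·286 = 1797 rad/s.
Step 2 — Component impedances:
  R: Z = R = 1000 Ω
  L: Z = jωL = j·1797·0.0251 = 0 + j45.1 Ω
  C: Z = 1/(jωC) = -j/(ω·C) = 0 - j16.61 Ω
Step 3 — Series combination: Z_total = R + L + C = 1000 + j28.49 Ω = 1000∠1.6° Ω.
Step 4 — Source phasor: V = 91.8∠60.0° V = 45.9 + j79.5 V.
Step 5 — Ohm's law: I = V / Z_total = (45.9 + j79.5) / (1000 + j28.49) = 0.04813 + j0.07813 A.
Step 6 — Convert to polar: |I| = 0.09176 A, ∠I = 58.4°.

I = 0.09176∠58.4° A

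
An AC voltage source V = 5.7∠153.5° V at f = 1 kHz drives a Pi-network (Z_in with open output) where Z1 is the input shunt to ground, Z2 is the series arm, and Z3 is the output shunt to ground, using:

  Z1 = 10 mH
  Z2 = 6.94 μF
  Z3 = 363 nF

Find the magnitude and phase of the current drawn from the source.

Step 1 — Angular frequency: ω = 2π·f = 2π·1000 = 6283 rad/s.
Step 2 — Component impedances:
  Z1: Z = jωL = j·6283·0.01 = 0 + j62.83 Ω
  Z2: Z = 1/(jωC) = -j/(ω·C) = 0 - j22.93 Ω
  Z3: Z = 1/(jωC) = -j/(ω·C) = 0 - j438.4 Ω
Step 3 — With open output, the series arm Z2 and the output shunt Z3 appear in series to ground: Z2 + Z3 = 0 - j461.4 Ω.
Step 4 — Parallel with input shunt Z1: Z_in = Z1 || (Z2 + Z3) = 0 + j72.74 Ω = 72.74∠90.0° Ω.
Step 5 — Source phasor: V = 5.7∠153.5° V = -5.101 + j2.543 V.
Step 6 — Ohm's law: I = V / Z_total = (-5.101 + j2.543) / (0 + j72.74) = 0.03497 + j0.07013 A.
Step 7 — Convert to polar: |I| = 0.07836 A, ∠I = 63.5°.

I = 0.07836∠63.5° A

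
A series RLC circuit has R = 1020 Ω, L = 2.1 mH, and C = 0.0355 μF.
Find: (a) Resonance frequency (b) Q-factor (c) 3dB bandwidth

Step 1 — Resonance condition Im(Z)=0 gives ω₀ = 1/√(LC).
Step 2 — ω₀ = 1/√(0.0021·3.55e-08) = 1.158e+05 rad/s.
Step 3 — f₀ = ω₀/(2π) = 1.843e+04 Hz.
Step 4 — Series Q: Q = ω₀L/R = 1.158e+05·0.0021/1020 = 0.2384.
Step 5 — 3dB bandwidth: Δω = ω₀/Q = 4.857e+05 rad/s; BW = Δω/(2π) = 7.73e+04 Hz.

(a) f₀ = 1.843e+04 Hz  (b) Q = 0.2384  (c) BW = 7.73e+04 Hz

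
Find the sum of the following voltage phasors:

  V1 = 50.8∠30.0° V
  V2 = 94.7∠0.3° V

Step 1 — Convert each phasor to rectangular form:
  V1 = 50.8·(cos(30.0°) + j·sin(30.0°)) = 43.99 + j25.4 V
  V2 = 94.7·(cos(0.3°) + j·sin(0.3°)) = 94.7 + j0.4958 V
Step 2 — Sum components: V_total = 138.7 + j25.9 V.
Step 3 — Convert to polar: |V_total| = 141.1 V, ∠V_total = 10.6°.

V_total = 141.1∠10.6° V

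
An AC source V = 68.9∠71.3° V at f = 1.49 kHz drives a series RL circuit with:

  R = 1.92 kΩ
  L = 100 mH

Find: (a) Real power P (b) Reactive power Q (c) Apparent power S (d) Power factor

Step 1 — Angular frequency: ω = 2π·f = 2π·1490 = 9362 rad/s.
Step 2 — Component impedances:
  R: Z = R = 1920 Ω
  L: Z = jωL = j·9362·0.1 = 0 + j936.2 Ω
Step 3 — Series combination: Z_total = R + L = 1920 + j936.2 Ω = 2136∠26.0° Ω.
Step 4 — Source phasor: V = 68.9∠71.3° V = 22.09 + j65.26 V.
Step 5 — Current: I = V / Z = 0.02269 + j0.02293 A = 0.03226∠45.3° A.
Step 6 — Complex power: S = V·I* = 1.998 + j0.974 VA.
Step 7 — Real power: P = Re(S) = 1.998 W.
Step 8 — Reactive power: Q = Im(S) = 0.974 VAR.
Step 9 — Apparent power: |S| = 2.222 VA.
Step 10 — Power factor: PF = P/|S| = 0.8988 (lagging).

(a) P = 1.998 W  (b) Q = 0.974 VAR  (c) S = 2.222 VA  (d) PF = 0.8988 (lagging)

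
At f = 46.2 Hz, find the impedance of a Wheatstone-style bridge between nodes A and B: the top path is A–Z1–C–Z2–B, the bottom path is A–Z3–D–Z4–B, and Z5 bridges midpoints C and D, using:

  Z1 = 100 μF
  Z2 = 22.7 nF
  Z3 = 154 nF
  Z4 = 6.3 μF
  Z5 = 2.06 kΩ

Step 1 — Angular frequency: ω = 2π·f = 2π·46.2 = 290.3 rad/s.
Step 2 — Component impedances:
  Z1: Z = 1/(jωC) = -j/(ω·C) = 0 - j34.45 Ω
  Z2: Z = 1/(jωC) = -j/(ω·C) = 0 - j1.518e+05 Ω
  Z3: Z = 1/(jωC) = -j/(ω·C) = 0 - j2.237e+04 Ω
  Z4: Z = 1/(jωC) = -j/(ω·C) = 0 - j546.8 Ω
  Z5: Z = R = 2060 Ω
Step 3 — Bridge requires nodal analysis (the Z5 bridge couples midpoints C and D, so the two paths cannot be reduced to a simple series/parallel combination). Setting node B to ground and injecting 1 A at node A, the 3-node admittance system at A, C, D solves to V_A = Z_AB = 2016 - j791.9 Ω = 2166∠-21.4° Ω.

Z = 2016 - j791.9 Ω = 2166∠-21.4° Ω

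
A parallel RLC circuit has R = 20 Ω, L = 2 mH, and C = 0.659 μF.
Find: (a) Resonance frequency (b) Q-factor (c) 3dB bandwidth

Step 1 — Resonance: ω₀ = 1/√(LC) = 1/√(0.002·6.59e-07) = 2.754e+04 rad/s.
Step 2 — f₀ = ω₀/(2π) = 4384 Hz.
Step 3 — Parallel Q: Q = R/(ω₀L) = 20/(2.754e+04·0.002) = 0.363.
Step 4 — Bandwidth: Δω = ω₀/Q = 7.587e+04 rad/s; BW = Δω/(2π) = 1.208e+04 Hz.

(a) f₀ = 4384 Hz  (b) Q = 0.363  (c) BW = 1.208e+04 Hz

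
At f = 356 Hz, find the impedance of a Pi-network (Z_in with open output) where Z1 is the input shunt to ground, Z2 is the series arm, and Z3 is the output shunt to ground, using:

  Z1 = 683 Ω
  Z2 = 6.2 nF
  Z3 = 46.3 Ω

Step 1 — Angular frequency: ω = 2π·f = 2π·356 = 2237 rad/s.
Step 2 — Component impedances:
  Z1: Z = R = 683 Ω
  Z2: Z = 1/(jωC) = -j/(ω·C) = 0 - j7.211e+04 Ω
  Z3: Z = R = 46.3 Ω
Step 3 — With open output, the series arm Z2 and the output shunt Z3 appear in series to ground: Z2 + Z3 = 46.3 - j7.211e+04 Ω.
Step 4 — Parallel with input shunt Z1: Z_in = Z1 || (Z2 + Z3) = 682.9 - j6.469 Ω = 683∠-0.5° Ω.

Z = 682.9 - j6.469 Ω = 683∠-0.5° Ω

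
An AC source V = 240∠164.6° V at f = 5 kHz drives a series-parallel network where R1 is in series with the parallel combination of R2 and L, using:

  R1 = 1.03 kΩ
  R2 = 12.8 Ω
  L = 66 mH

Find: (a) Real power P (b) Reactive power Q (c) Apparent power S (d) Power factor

Step 1 — Angular frequency: ω = 2π·f = 2π·5000 = 3.142e+04 rad/s.
Step 2 — Component impedances:
  R1: Z = R = 1030 Ω
  R2: Z = R = 12.8 Ω
  L: Z = jωL = j·3.142e+04·0.066 = 0 + j2073 Ω
Step 3 — Parallel branch: R2 || L = 1/(1/R2 + 1/L) = 12.8 + j0.07902 Ω.
Step 4 — Series with R1: Z_total = R1 + (R2 || L) = 1043 + j0.07902 Ω = 1043∠0.0° Ω.
Step 5 — Source phasor: V = 240∠164.6° V = -231.4 + j63.73 V.
Step 6 — Current: I = V / Z = -0.2219 + j0.06113 A = 0.2301∠164.6° A.
Step 7 — Complex power: S = V·I* = 55.24 + j0.004185 VA.
Step 8 — Real power: P = Re(S) = 55.24 W.
Step 9 — Reactive power: Q = Im(S) = 0.004185 VAR.
Step 10 — Apparent power: |S| = 55.24 VA.
Step 11 — Power factor: PF = P/|S| = 1 (lagging).

(a) P = 55.24 W  (b) Q = 0.004185 VAR  (c) S = 55.24 VA  (d) PF = 1 (lagging)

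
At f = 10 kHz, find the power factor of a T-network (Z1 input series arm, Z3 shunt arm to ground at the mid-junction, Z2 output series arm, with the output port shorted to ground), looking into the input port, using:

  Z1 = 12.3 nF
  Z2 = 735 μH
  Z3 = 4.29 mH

Step 1 — Angular frequency: ω = 2π·f = 2π·1e+04 = 6.283e+04 rad/s.
Step 2 — Component impedances:
  Z1: Z = 1/(jωC) = -j/(ω·C) = 0 - j1294 Ω
  Z2: Z = jωL = j·6.283e+04·0.000735 = 0 + j46.18 Ω
  Z3: Z = jωL = j·6.283e+04·0.00429 = 0 + j269.5 Ω
Step 3 — With the output port shorted to ground, the output series arm Z2 runs from the junction to ground; the shunt arm Z3 also runs from the junction to ground. They appear in parallel: Z3 || Z2 = 0 + j39.43 Ω.
Step 4 — Series with input arm Z1: Z_in = Z1 + (Z3 || Z2) = 0 - j1255 Ω = 1255∠-90.0° Ω.
Step 5 — Power factor: PF = cos(φ) = Re(Z)/|Z| = 0/1255 = 0.
Step 6 — Type: Im(Z) = -1255 ⇒ leading (phase φ = -90.0°).

PF = 0 (leading, φ = -90.0°)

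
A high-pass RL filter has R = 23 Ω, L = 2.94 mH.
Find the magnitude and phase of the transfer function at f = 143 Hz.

Step 1 — Angular frequency: ω = 2π·143 = 898.5 rad/s.
Step 2 — Transfer function: H(jω) = jωL/(R + jωL).
Step 3 — Numerator jωL = j·2.642; denominator R + jωL = 23 + j2.642.
Step 4 — H = 0.01302 + j0.1134.
Step 5 — Magnitude: |H| = 0.1141 (-18.9 dB); phase: φ = 83.4°.

|H| = 0.1141 (-18.9 dB), φ = 83.4°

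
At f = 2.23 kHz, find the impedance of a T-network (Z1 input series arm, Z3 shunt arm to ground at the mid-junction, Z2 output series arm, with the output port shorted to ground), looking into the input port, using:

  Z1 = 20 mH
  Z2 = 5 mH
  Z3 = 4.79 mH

Step 1 — Angular frequency: ω = 2π·f = 2π·2230 = 1.401e+04 rad/s.
Step 2 — Component impedances:
  Z1: Z = jωL = j·1.401e+04·0.02 = 0 + j280.2 Ω
  Z2: Z = jωL = j·1.401e+04·0.005 = 0 + j70.06 Ω
  Z3: Z = jωL = j·1.401e+04·0.00479 = 0 + j67.12 Ω
Step 3 — With the output port shorted to ground, the output series arm Z2 runs from the junction to ground; the shunt arm Z3 also runs from the junction to ground. They appear in parallel: Z3 || Z2 = 0 + j34.28 Ω.
Step 4 — Series with input arm Z1: Z_in = Z1 + (Z3 || Z2) = 0 + j314.5 Ω = 314.5∠90.0° Ω.

Z = 0 + j314.5 Ω = 314.5∠90.0° Ω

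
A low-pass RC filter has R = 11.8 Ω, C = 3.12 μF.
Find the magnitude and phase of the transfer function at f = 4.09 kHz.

Step 1 — Angular frequency: ω = 2π·4090 = 2.57e+04 rad/s.
Step 2 — Transfer function: H(jω) = 1/(1 + jωRC).
Step 3 — Denominator: 1 + jωRC = 1 + j·2.57e+04·11.8·3.12e-06 = 1 + j0.9461.
Step 4 — H = 0.5277 - j0.4992.
Step 5 — Magnitude: |H| = 0.7264 (-2.8 dB); phase: φ = -43.4°.

|H| = 0.7264 (-2.8 dB), φ = -43.4°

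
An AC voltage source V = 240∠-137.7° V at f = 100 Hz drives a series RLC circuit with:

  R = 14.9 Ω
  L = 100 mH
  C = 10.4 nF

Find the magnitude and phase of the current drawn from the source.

Step 1 — Angular frequency: ω = 2π·f = 2π·100 = 628.3 rad/s.
Step 2 — Component impedances:
  R: Z = R = 14.9 Ω
  L: Z = jωL = j·628.3·0.1 = 0 + j62.83 Ω
  C: Z = 1/(jωC) = -j/(ω·C) = 0 - j1.53e+05 Ω
Step 3 — Series combination: Z_total = R + L + C = 14.9 - j1.53e+05 Ω = 1.53e+05∠-90.0° Ω.
Step 4 — Source phasor: V = 240∠-137.7° V = -177.5 - j161.5 V.
Step 5 — Ohm's law: I = V / Z_total = (-177.5 - j161.5) / (14.9 - j1.53e+05) = 0.001056 - j0.001161 A.
Step 6 — Convert to polar: |I| = 0.001569 A, ∠I = -47.7°.

I = 0.001569∠-47.7° A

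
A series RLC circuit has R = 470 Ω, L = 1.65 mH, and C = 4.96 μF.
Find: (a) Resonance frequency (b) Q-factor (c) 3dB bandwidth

Step 1 — Resonance: ω₀ = 1/√(LC) = 1/√(0.00165·4.96e-06) = 1.105e+04 rad/s.
Step 2 — f₀ = ω₀/(2π) = 1759 Hz.
Step 3 — Series Q: Q = ω₀L/R = 1.105e+04·0.00165/470 = 0.03881.
Step 4 — Bandwidth: Δω = ω₀/Q = 2.848e+05 rad/s; BW = Δω/(2π) = 4.534e+04 Hz.

(a) f₀ = 1759 Hz  (b) Q = 0.03881  (c) BW = 4.534e+04 Hz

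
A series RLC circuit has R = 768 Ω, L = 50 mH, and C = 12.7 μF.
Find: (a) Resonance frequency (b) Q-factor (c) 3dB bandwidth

Step 1 — Resonance condition Im(Z)=0 gives ω₀ = 1/√(LC).
Step 2 — ω₀ = 1/√(0.05·1.27e-05) = 1255 rad/s.
Step 3 — f₀ = ω₀/(2π) = 199.7 Hz.
Step 4 — Series Q: Q = ω₀L/R = 1255·0.05/768 = 0.0817.
Step 5 — 3dB bandwidth: Δω = ω₀/Q = 1.536e+04 rad/s; BW = Δω/(2π) = 2445 Hz.

(a) f₀ = 199.7 Hz  (b) Q = 0.0817  (c) BW = 2445 Hz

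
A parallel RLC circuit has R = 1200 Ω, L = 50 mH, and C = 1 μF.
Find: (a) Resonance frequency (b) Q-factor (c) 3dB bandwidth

Step 1 — Resonance: ω₀ = 1/√(LC) = 1/√(0.05·1e-06) = 4472 rad/s.
Step 2 — f₀ = ω₀/(2π) = 711.8 Hz.
Step 3 — Parallel Q: Q = R/(ω₀L) = 1200/(4472·0.05) = 5.367.
Step 4 — Bandwidth: Δω = ω₀/Q = 833.3 rad/s; BW = Δω/(2π) = 132.6 Hz.

(a) f₀ = 711.8 Hz  (b) Q = 5.367  (c) BW = 132.6 Hz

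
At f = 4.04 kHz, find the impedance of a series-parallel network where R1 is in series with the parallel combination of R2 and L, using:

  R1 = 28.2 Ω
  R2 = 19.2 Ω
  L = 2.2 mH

Step 1 — Angular frequency: ω = 2π·f = 2π·4040 = 2.538e+04 rad/s.
Step 2 — Component impedances:
  R1: Z = R = 28.2 Ω
  R2: Z = R = 19.2 Ω
  L: Z = jωL = j·2.538e+04·0.0022 = 0 + j55.84 Ω
Step 3 — Parallel branch: R2 || L = 1/(1/R2 + 1/L) = 17.17 + j5.903 Ω.
Step 4 — Series with R1: Z_total = R1 + (R2 || L) = 45.37 + j5.903 Ω = 45.75∠7.4° Ω.

Z = 45.37 + j5.903 Ω = 45.75∠7.4° Ω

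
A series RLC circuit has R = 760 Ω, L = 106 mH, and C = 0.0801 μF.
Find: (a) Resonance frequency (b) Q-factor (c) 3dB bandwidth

Step 1 — Resonance: ω₀ = 1/√(LC) = 1/√(0.106·8.01e-08) = 1.085e+04 rad/s.
Step 2 — f₀ = ω₀/(2π) = 1727 Hz.
Step 3 — Series Q: Q = ω₀L/R = 1.085e+04·0.106/760 = 1.514.
Step 4 — Bandwidth: Δω = ω₀/Q = 7170 rad/s; BW = Δω/(2π) = 1141 Hz.

(a) f₀ = 1727 Hz  (b) Q = 1.514  (c) BW = 1141 Hz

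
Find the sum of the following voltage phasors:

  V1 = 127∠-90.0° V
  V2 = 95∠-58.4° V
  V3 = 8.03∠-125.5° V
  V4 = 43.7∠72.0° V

Step 1 — Convert each phasor to rectangular form:
  V1 = 127·(cos(-90.0°) + j·sin(-90.0°)) = 0 - j127 V
  V2 = 95·(cos(-58.4°) + j·sin(-58.4°)) = 49.78 - j80.91 V
  V3 = 8.03·(cos(-125.5°) + j·sin(-125.5°)) = -4.663 - j6.537 V
  V4 = 43.7·(cos(72.0°) + j·sin(72.0°)) = 13.5 + j41.56 V
Step 2 — Sum components: V_total = 58.62 - j172.9 V.
Step 3 — Convert to polar: |V_total| = 182.6 V, ∠V_total = -71.3°.

V_total = 182.6∠-71.3° V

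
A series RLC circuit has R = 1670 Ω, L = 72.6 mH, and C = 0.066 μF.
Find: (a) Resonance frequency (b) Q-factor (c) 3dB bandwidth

Step 1 — Resonance: ω₀ = 1/√(LC) = 1/√(0.0726·6.6e-08) = 1.445e+04 rad/s.
Step 2 — f₀ = ω₀/(2π) = 2299 Hz.
Step 3 — Series Q: Q = ω₀L/R = 1.445e+04·0.0726/1670 = 0.628.
Step 4 — Bandwidth: Δω = ω₀/Q = 2.3e+04 rad/s; BW = Δω/(2π) = 3661 Hz.

(a) f₀ = 2299 Hz  (b) Q = 0.628  (c) BW = 3661 Hz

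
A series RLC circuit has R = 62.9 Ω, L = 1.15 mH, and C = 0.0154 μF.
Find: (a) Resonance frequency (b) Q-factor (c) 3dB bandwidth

Step 1 — Resonance: ω₀ = 1/√(LC) = 1/√(0.00115·1.54e-08) = 2.376e+05 rad/s.
Step 2 — f₀ = ω₀/(2π) = 3.782e+04 Hz.
Step 3 — Series Q: Q = ω₀L/R = 2.376e+05·0.00115/62.9 = 4.344.
Step 4 — Bandwidth: Δω = ω₀/Q = 5.47e+04 rad/s; BW = Δω/(2π) = 8705 Hz.

(a) f₀ = 3.782e+04 Hz  (b) Q = 4.344  (c) BW = 8705 Hz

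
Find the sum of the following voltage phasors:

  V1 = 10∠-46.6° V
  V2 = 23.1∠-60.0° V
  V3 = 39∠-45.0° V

Step 1 — Convert each phasor to rectangular form:
  V1 = 10·(cos(-46.6°) + j·sin(-46.6°)) = 6.871 - j7.266 V
  V2 = 23.1·(cos(-60.0°) + j·sin(-60.0°)) = 11.55 - j20.01 V
  V3 = 39·(cos(-45.0°) + j·sin(-45.0°)) = 27.58 - j27.58 V
Step 2 — Sum components: V_total = 46 - j54.85 V.
Step 3 — Convert to polar: |V_total| = 71.58 V, ∠V_total = -50.0°.

V_total = 71.58∠-50.0° V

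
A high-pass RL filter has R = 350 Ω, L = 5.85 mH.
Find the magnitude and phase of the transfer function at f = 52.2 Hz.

Step 1 — Angular frequency: ω = 2π·52.2 = 328 rad/s.
Step 2 — Transfer function: H(jω) = jωL/(R + jωL).
Step 3 — Numerator jωL = j·1.919; denominator R + jωL = 350 + j1.919.
Step 4 — H = 3.005e-05 + j0.005482.
Step 5 — Magnitude: |H| = 0.005482 (-45.2 dB); phase: φ = 89.7°.

|H| = 0.005482 (-45.2 dB), φ = 89.7°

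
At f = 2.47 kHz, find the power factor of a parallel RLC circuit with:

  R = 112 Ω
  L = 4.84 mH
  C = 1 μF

Step 1 — Angular frequency: ω = 2π·f = 2π·2470 = 1.552e+04 rad/s.
Step 2 — Component impedances:
  R: Z = R = 112 Ω
  L: Z = jωL = j·1.552e+04·0.00484 = 0 + j75.11 Ω
  C: Z = 1/(jωC) = -j/(ω·C) = 0 - j64.44 Ω
Step 3 — Parallel combination: 1/Z_total = 1/R + 1/L + 1/C; Z_total = 105.6 - j26.08 Ω = 108.7∠-13.9° Ω.
Step 4 — Power factor: PF = cos(φ) = Re(Z)/|Z| = 105.55/108.73 = 0.9708.
Step 5 — Type: Im(Z) = -26.08 ⇒ leading (phase φ = -13.9°).

PF = 0.9708 (leading, φ = -13.9°)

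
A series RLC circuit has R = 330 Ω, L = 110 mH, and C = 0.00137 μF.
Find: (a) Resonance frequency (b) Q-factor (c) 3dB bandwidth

Step 1 — Resonance: ω₀ = 1/√(LC) = 1/√(0.11·1.37e-09) = 8.146e+04 rad/s.
Step 2 — f₀ = ω₀/(2π) = 1.296e+04 Hz.
Step 3 — Series Q: Q = ω₀L/R = 8.146e+04·0.11/330 = 27.15.
Step 4 — Bandwidth: Δω = ω₀/Q = 3000 rad/s; BW = Δω/(2π) = 477.5 Hz.

(a) f₀ = 1.296e+04 Hz  (b) Q = 27.15  (c) BW = 477.5 Hz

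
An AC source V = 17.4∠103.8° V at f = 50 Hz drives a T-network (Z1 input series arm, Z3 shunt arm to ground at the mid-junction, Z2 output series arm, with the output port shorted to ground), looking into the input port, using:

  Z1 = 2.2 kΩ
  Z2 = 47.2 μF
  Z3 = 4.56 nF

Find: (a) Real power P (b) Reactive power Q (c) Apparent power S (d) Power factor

Step 1 — Angular frequency: ω = 2π·f = 2π·50 = 314.2 rad/s.
Step 2 — Component impedances:
  Z1: Z = R = 2200 Ω
  Z2: Z = 1/(jωC) = -j/(ω·C) = 0 - j67.44 Ω
  Z3: Z = 1/(jωC) = -j/(ω·C) = 0 - j6.98e+05 Ω
Step 3 — With the output port shorted to ground, the output series arm Z2 runs from the junction to ground; the shunt arm Z3 also runs from the junction to ground. They appear in parallel: Z3 || Z2 = 0 - j67.43 Ω.
Step 4 — Series with input arm Z1: Z_in = Z1 + (Z3 || Z2) = 2200 - j67.43 Ω = 2201∠-1.8° Ω.
Step 5 — Source phasor: V = 17.4∠103.8° V = -4.15 + j16.9 V.
Step 6 — Current: I = V / Z = -0.00212 + j0.007616 A = 0.007905∠105.6° A.
Step 7 — Complex power: S = V·I* = 0.1375 - j0.004214 VA.
Step 8 — Real power: P = Re(S) = 0.1375 W.
Step 9 — Reactive power: Q = Im(S) = -0.004214 VAR.
Step 10 — Apparent power: |S| = 0.1376 VA.
Step 11 — Power factor: PF = P/|S| = 0.9995 (leading).

(a) P = 0.1375 W  (b) Q = -0.004214 VAR  (c) S = 0.1376 VA  (d) PF = 0.9995 (leading)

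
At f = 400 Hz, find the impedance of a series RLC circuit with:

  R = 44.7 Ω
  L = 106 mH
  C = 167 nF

Step 1 — Angular frequency: ω = 2π·f = 2π·400 = 2513 rad/s.
Step 2 — Component impedances:
  R: Z = R = 44.7 Ω
  L: Z = jωL = j·2513·0.106 = 0 + j266.4 Ω
  C: Z = 1/(jωC) = -j/(ω·C) = 0 - j2383 Ω
Step 3 — Series combination: Z_total = R + L + C = 44.7 - j2116 Ω = 2117∠-88.8° Ω.

Z = 44.7 - j2116 Ω = 2117∠-88.8° Ω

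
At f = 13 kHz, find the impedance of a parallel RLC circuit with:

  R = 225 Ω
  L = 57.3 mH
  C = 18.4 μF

Step 1 — Angular frequency: ω = 2π·f = 2π·1.3e+04 = 8.168e+04 rad/s.
Step 2 — Component impedances:
  R: Z = R = 225 Ω
  L: Z = jωL = j·8.168e+04·0.0573 = 0 + j4680 Ω
  C: Z = 1/(jωC) = -j/(ω·C) = 0 - j0.6654 Ω
Step 3 — Parallel combination: 1/Z_total = 1/R + 1/L + 1/C; Z_total = 0.001968 - j0.6655 Ω = 0.6655∠-89.8° Ω.

Z = 0.001968 - j0.6655 Ω = 0.6655∠-89.8° Ω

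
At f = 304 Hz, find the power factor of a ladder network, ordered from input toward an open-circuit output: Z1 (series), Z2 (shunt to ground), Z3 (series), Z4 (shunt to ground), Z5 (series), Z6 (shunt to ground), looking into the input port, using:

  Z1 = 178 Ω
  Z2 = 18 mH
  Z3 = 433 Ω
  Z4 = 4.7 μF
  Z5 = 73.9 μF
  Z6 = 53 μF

Step 1 — Angular frequency: ω = 2π·f = 2π·304 = 1910 rad/s.
Step 2 — Component impedances:
  Z1: Z = R = 178 Ω
  Z2: Z = jωL = j·1910·0.018 = 0 + j34.38 Ω
  Z3: Z = R = 433 Ω
  Z4: Z = 1/(jωC) = -j/(ω·C) = 0 - j111.4 Ω
  Z5: Z = 1/(jωC) = -j/(ω·C) = 0 - j7.084 Ω
  Z6: Z = 1/(jωC) = -j/(ω·C) = 0 - j9.878 Ω
Step 3 — Ladder network (open output): work backward from the far end, alternating series and parallel combinations. Z_in = 180.7 + j34.26 Ω = 183.9∠10.7° Ω.
Step 4 — Power factor: PF = cos(φ) = Re(Z)/|Z| = 180.72/183.94 = 0.9825.
Step 5 — Type: Im(Z) = 34.26 ⇒ lagging (phase φ = 10.7°).

PF = 0.9825 (lagging, φ = 10.7°)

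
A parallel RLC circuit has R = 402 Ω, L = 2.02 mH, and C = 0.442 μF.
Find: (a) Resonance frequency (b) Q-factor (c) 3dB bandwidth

Step 1 — Resonance: ω₀ = 1/√(LC) = 1/√(0.00202·4.42e-07) = 3.347e+04 rad/s.
Step 2 — f₀ = ω₀/(2π) = 5326 Hz.
Step 3 — Parallel Q: Q = R/(ω₀L) = 402/(3.347e+04·0.00202) = 5.947.
Step 4 — Bandwidth: Δω = ω₀/Q = 5628 rad/s; BW = Δω/(2π) = 895.7 Hz.

(a) f₀ = 5326 Hz  (b) Q = 5.947  (c) BW = 895.7 Hz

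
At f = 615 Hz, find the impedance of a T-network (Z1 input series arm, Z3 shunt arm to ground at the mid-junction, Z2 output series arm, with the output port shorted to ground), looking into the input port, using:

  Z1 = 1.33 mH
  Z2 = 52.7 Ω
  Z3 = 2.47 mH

Step 1 — Angular frequency: ω = 2π·f = 2π·615 = 3864 rad/s.
Step 2 — Component impedances:
  Z1: Z = jωL = j·3864·0.00133 = 0 + j5.139 Ω
  Z2: Z = R = 52.7 Ω
  Z3: Z = jωL = j·3864·0.00247 = 0 + j9.544 Ω
Step 3 — With the output port shorted to ground, the output series arm Z2 runs from the junction to ground; the shunt arm Z3 also runs from the junction to ground. They appear in parallel: Z3 || Z2 = 1.674 + j9.241 Ω.
Step 4 — Series with input arm Z1: Z_in = Z1 + (Z3 || Z2) = 1.674 + j14.38 Ω = 14.48∠83.4° Ω.

Z = 1.674 + j14.38 Ω = 14.48∠83.4° Ω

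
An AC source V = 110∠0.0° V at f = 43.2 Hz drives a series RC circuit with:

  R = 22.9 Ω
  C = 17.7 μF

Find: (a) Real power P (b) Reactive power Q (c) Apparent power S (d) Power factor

Step 1 — Angular frequency: ω = 2π·f = 2π·43.2 = 271.4 rad/s.
Step 2 — Component impedances:
  R: Z = R = 22.9 Ω
  C: Z = 1/(jωC) = -j/(ω·C) = 0 - j208.1 Ω
Step 3 — Series combination: Z_total = R + C = 22.9 - j208.1 Ω = 209.4∠-83.7° Ω.
Step 4 — Source phasor: V = 110∠0.0° V = 110 V.
Step 5 — Current: I = V / Z = 0.05745 + j0.5222 A = 0.5253∠83.7° A.
Step 6 — Complex power: S = V·I* = 6.319 - j57.44 VA.
Step 7 — Real power: P = Re(S) = 6.319 W.
Step 8 — Reactive power: Q = Im(S) = -57.44 VAR.
Step 9 — Apparent power: |S| = 57.78 VA.
Step 10 — Power factor: PF = P/|S| = 0.1094 (leading).

(a) P = 6.319 W  (b) Q = -57.44 VAR  (c) S = 57.78 VA  (d) PF = 0.1094 (leading)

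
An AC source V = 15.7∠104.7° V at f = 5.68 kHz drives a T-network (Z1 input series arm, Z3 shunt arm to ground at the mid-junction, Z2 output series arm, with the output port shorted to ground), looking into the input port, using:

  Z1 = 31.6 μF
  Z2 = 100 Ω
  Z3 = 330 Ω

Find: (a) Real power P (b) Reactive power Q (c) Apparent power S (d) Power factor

Step 1 — Angular frequency: ω = 2π·f = 2π·5680 = 3.569e+04 rad/s.
Step 2 — Component impedances:
  Z1: Z = 1/(jωC) = -j/(ω·C) = 0 - j0.8867 Ω
  Z2: Z = R = 100 Ω
  Z3: Z = R = 330 Ω
Step 3 — With the output port shorted to ground, the output series arm Z2 runs from the junction to ground; the shunt arm Z3 also runs from the junction to ground. They appear in parallel: Z3 || Z2 = 76.74 Ω.
Step 4 — Series with input arm Z1: Z_in = Z1 + (Z3 || Z2) = 76.74 - j0.8867 Ω = 76.75∠-0.7° Ω.
Step 5 — Source phasor: V = 15.7∠104.7° V = -3.984 + j15.19 V.
Step 6 — Current: I = V / Z = -0.05419 + j0.1973 A = 0.2046∠105.4° A.
Step 7 — Complex power: S = V·I* = 3.211 - j0.03711 VA.
Step 8 — Real power: P = Re(S) = 3.211 W.
Step 9 — Reactive power: Q = Im(S) = -0.03711 VAR.
Step 10 — Apparent power: |S| = 3.212 VA.
Step 11 — Power factor: PF = P/|S| = 0.9999 (leading).

(a) P = 3.211 W  (b) Q = -0.03711 VAR  (c) S = 3.212 VA  (d) PF = 0.9999 (leading)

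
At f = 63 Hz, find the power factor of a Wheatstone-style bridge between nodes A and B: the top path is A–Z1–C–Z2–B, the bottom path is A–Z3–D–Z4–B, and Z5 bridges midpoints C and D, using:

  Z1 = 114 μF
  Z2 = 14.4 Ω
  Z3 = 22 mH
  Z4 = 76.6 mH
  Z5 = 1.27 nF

Step 1 — Angular frequency: ω = 2π·f = 2π·63 = 395.8 rad/s.
Step 2 — Component impedances:
  Z1: Z = 1/(jωC) = -j/(ω·C) = 0 - j22.16 Ω
  Z2: Z = R = 14.4 Ω
  Z3: Z = jωL = j·395.8·0.022 = 0 + j8.708 Ω
  Z4: Z = jωL = j·395.8·0.0766 = 0 + j30.32 Ω
  Z5: Z = 1/(jωC) = -j/(ω·C) = 0 - j1.989e+06 Ω
Step 3 — Bridge requires nodal analysis (the Z5 bridge couples midpoints C and D, so the two paths cannot be reduced to a simple series/parallel combination). Setting node B to ground and injecting 1 A at node A, the 3-node admittance system at A, C, D solves to V_A = Z_AB = 44.59 - j13.21 Ω = 46.5∠-16.5° Ω.
Step 4 — Power factor: PF = cos(φ) = Re(Z)/|Z| = 44.59/46.505 = 0.9588.
Step 5 — Type: Im(Z) = -13.21 ⇒ leading (phase φ = -16.5°).

PF = 0.9588 (leading, φ = -16.5°)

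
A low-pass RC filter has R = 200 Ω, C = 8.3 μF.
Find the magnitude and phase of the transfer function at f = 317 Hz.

Step 1 — Angular frequency: ω = 2π·317 = 1992 rad/s.
Step 2 — Transfer function: H(jω) = 1/(1 + jωRC).
Step 3 — Denominator: 1 + jωRC = 1 + j·1992·200·8.3e-06 = 1 + j3.306.
Step 4 — H = 0.08381 - j0.2771.
Step 5 — Magnitude: |H| = 0.2895 (-10.8 dB); phase: φ = -73.2°.

|H| = 0.2895 (-10.8 dB), φ = -73.2°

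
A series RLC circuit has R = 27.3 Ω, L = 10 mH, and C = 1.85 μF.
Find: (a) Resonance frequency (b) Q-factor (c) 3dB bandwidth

Step 1 — Resonance condition Im(Z)=0 gives ω₀ = 1/√(LC).
Step 2 — ω₀ = 1/√(0.01·1.85e-06) = 7352 rad/s.
Step 3 — f₀ = ω₀/(2π) = 1170 Hz.
Step 4 — Series Q: Q = ω₀L/R = 7352·0.01/27.3 = 2.693.
Step 5 — 3dB bandwidth: Δω = ω₀/Q = 2730 rad/s; BW = Δω/(2π) = 434.5 Hz.

(a) f₀ = 1170 Hz  (b) Q = 2.693  (c) BW = 434.5 Hz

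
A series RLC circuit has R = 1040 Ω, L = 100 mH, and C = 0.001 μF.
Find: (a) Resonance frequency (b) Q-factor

Step 1 — Resonance condition Im(Z)=0 gives ω₀ = 1/√(LC).
Step 2 — ω₀ = 1/√(0.1·1e-09) = 1e+05 rad/s.
Step 3 — f₀ = ω₀/(2π) = 1.592e+04 Hz.
Step 4 — Series Q: Q = ω₀L/R = 1e+05·0.1/1040 = 9.615.

(a) f₀ = 1.592e+04 Hz  (b) Q = 9.615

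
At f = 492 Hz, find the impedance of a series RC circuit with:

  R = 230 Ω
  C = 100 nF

Step 1 — Angular frequency: ω = 2π·f = 2π·492 = 3091 rad/s.
Step 2 — Component impedances:
  R: Z = R = 230 Ω
  C: Z = 1/(jωC) = -j/(ω·C) = 0 - j3235 Ω
Step 3 — Series combination: Z_total = R + C = 230 - j3235 Ω = 3243∠-85.9° Ω.

Z = 230 - j3235 Ω = 3243∠-85.9° Ω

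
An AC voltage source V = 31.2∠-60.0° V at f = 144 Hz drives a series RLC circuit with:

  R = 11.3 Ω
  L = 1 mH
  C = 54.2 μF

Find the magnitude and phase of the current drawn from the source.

Step 1 — Angular frequency: ω = 2π·f = 2π·144 = 904.8 rad/s.
Step 2 — Component impedances:
  R: Z = R = 11.3 Ω
  L: Z = jωL = j·904.8·0.001 = 0 + j0.9048 Ω
  C: Z = 1/(jωC) = -j/(ω·C) = 0 - j20.39 Ω
Step 3 — Series combination: Z_total = R + L + C = 11.3 - j19.49 Ω = 22.53∠-59.9° Ω.
Step 4 — Source phasor: V = 31.2∠-60.0° V = 15.6 - j27.02 V.
Step 5 — Ohm's law: I = V / Z_total = (15.6 - j27.02) / (11.3 - j19.49) = 1.385 - j0.002614 A.
Step 6 — Convert to polar: |I| = 1.385 A, ∠I = -0.1°.

I = 1.385∠-0.1° A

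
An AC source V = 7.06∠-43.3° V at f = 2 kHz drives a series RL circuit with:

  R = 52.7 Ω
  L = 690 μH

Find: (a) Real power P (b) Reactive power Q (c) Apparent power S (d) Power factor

Step 1 — Angular frequency: ω = 2π·f = 2π·2000 = 1.257e+04 rad/s.
Step 2 — Component impedances:
  R: Z = R = 52.7 Ω
  L: Z = jωL = j·1.257e+04·0.00069 = 0 + j8.671 Ω
Step 3 — Series combination: Z_total = R + L = 52.7 + j8.671 Ω = 53.41∠9.3° Ω.
Step 4 — Source phasor: V = 7.06∠-43.3° V = 5.138 - j4.842 V.
Step 5 — Current: I = V / Z = 0.08021 - j0.1051 A = 0.1322∠-52.6° A.
Step 6 — Complex power: S = V·I* = 0.9209 + j0.1515 VA.
Step 7 — Real power: P = Re(S) = 0.9209 W.
Step 8 — Reactive power: Q = Im(S) = 0.1515 VAR.
Step 9 — Apparent power: |S| = 0.9333 VA.
Step 10 — Power factor: PF = P/|S| = 0.9867 (lagging).

(a) P = 0.9209 W  (b) Q = 0.1515 VAR  (c) S = 0.9333 VA  (d) PF = 0.9867 (lagging)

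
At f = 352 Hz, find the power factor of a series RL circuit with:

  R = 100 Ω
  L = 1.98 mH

Step 1 — Angular frequency: ω = 2π·f = 2π·352 = 2212 rad/s.
Step 2 — Component impedances:
  R: Z = R = 100 Ω
  L: Z = jωL = j·2212·0.00198 = 0 + j4.379 Ω
Step 3 — Series combination: Z_total = R + L = 100 + j4.379 Ω = 100.1∠2.5° Ω.
Step 4 — Power factor: PF = cos(φ) = Re(Z)/|Z| = 100/100.1 = 0.999.
Step 5 — Type: Im(Z) = 4.379 ⇒ lagging (phase φ = 2.5°).

PF = 0.999 (lagging, φ = 2.5°)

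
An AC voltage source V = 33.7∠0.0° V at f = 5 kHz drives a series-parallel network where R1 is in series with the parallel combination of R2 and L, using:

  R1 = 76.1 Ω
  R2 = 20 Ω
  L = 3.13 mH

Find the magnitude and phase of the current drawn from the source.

Step 1 — Angular frequency: ω = 2π·f = 2π·5000 = 3.142e+04 rad/s.
Step 2 — Component impedances:
  R1: Z = R = 76.1 Ω
  R2: Z = R = 20 Ω
  L: Z = jωL = j·3.142e+04·0.00313 = 0 + j98.33 Ω
Step 3 — Parallel branch: R2 || L = 1/(1/R2 + 1/L) = 19.21 + j3.906 Ω.
Step 4 — Series with R1: Z_total = R1 + (R2 || L) = 95.31 + j3.906 Ω = 95.39∠2.3° Ω.
Step 5 — Source phasor: V = 33.7∠0.0° V = 33.7 V.
Step 6 — Ohm's law: I = V / Z_total = (33.7) / (95.31 + j3.906) = 0.353 - j0.01447 A.
Step 7 — Convert to polar: |I| = 0.3533 A, ∠I = -2.3°.

I = 0.3533∠-2.3° A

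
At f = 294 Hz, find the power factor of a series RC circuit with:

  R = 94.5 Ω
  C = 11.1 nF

Step 1 — Angular frequency: ω = 2π·f = 2π·294 = 1847 rad/s.
Step 2 — Component impedances:
  R: Z = R = 94.5 Ω
  C: Z = 1/(jωC) = -j/(ω·C) = 0 - j4.877e+04 Ω
Step 3 — Series combination: Z_total = R + C = 94.5 - j4.877e+04 Ω = 4.877e+04∠-89.9° Ω.
Step 4 — Power factor: PF = cos(φ) = Re(Z)/|Z| = 94.5/4.877e+04 = 0.001938.
Step 5 — Type: Im(Z) = -4.877e+04 ⇒ leading (phase φ = -89.9°).

PF = 0.001938 (leading, φ = -89.9°)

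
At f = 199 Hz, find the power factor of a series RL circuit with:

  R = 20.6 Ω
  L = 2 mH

Step 1 — Angular frequency: ω = 2π·f = 2π·199 = 1250 rad/s.
Step 2 — Component impedances:
  R: Z = R = 20.6 Ω
  L: Z = jωL = j·1250·0.002 = 0 + j2.501 Ω
Step 3 — Series combination: Z_total = R + L = 20.6 + j2.501 Ω = 20.75∠6.9° Ω.
Step 4 — Power factor: PF = cos(φ) = Re(Z)/|Z| = 20.6/20.751 = 0.9927.
Step 5 — Type: Im(Z) = 2.501 ⇒ lagging (phase φ = 6.9°).

PF = 0.9927 (lagging, φ = 6.9°)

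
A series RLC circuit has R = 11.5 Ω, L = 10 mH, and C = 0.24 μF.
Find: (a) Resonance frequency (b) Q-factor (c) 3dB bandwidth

Step 1 — Resonance condition Im(Z)=0 gives ω₀ = 1/√(LC).
Step 2 — ω₀ = 1/√(0.01·2.4e-07) = 2.041e+04 rad/s.
Step 3 — f₀ = ω₀/(2π) = 3249 Hz.
Step 4 — Series Q: Q = ω₀L/R = 2.041e+04·0.01/11.5 = 17.75.
Step 5 — 3dB bandwidth: Δω = ω₀/Q = 1150 rad/s; BW = Δω/(2π) = 183 Hz.

(a) f₀ = 3249 Hz  (b) Q = 17.75  (c) BW = 183 Hz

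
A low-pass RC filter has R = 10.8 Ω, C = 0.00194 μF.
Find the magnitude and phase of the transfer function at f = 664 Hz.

Step 1 — Angular frequency: ω = 2π·664 = 4172 rad/s.
Step 2 — Transfer function: H(jω) = 1/(1 + jωRC).
Step 3 — Denominator: 1 + jωRC = 1 + j·4172·10.8·1.94e-09 = 1 + j8.741e-05.
Step 4 — H = 1 - j8.741e-05.
Step 5 — Magnitude: |H| = 1 (-0.0 dB); phase: φ = -0.0°.

|H| = 1 (-0.0 dB), φ = -0.0°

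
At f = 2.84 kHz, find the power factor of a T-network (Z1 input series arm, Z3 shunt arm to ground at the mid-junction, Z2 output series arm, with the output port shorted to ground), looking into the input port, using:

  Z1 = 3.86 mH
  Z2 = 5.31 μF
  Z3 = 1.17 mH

Step 1 — Angular frequency: ω = 2π·f = 2π·2840 = 1.784e+04 rad/s.
Step 2 — Component impedances:
  Z1: Z = jωL = j·1.784e+04·0.00386 = 0 + j68.88 Ω
  Z2: Z = 1/(jωC) = -j/(ω·C) = 0 - j10.55 Ω
  Z3: Z = jωL = j·1.784e+04·0.00117 = 0 + j20.88 Ω
Step 3 — With the output port shorted to ground, the output series arm Z2 runs from the junction to ground; the shunt arm Z3 also runs from the junction to ground. They appear in parallel: Z3 || Z2 = 0 - j21.34 Ω.
Step 4 — Series with input arm Z1: Z_in = Z1 + (Z3 || Z2) = 0 + j47.54 Ω = 47.54∠90.0° Ω.
Step 5 — Power factor: PF = cos(φ) = Re(Z)/|Z| = 0/47.54 = 0.
Step 6 — Type: Im(Z) = 47.54 ⇒ lagging (phase φ = 90.0°).

PF = 0 (lagging, φ = 90.0°)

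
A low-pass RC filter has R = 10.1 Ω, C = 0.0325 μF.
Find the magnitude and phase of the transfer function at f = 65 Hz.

Step 1 — Angular frequency: ω = 2π·65 = 408.4 rad/s.
Step 2 — Transfer function: H(jω) = 1/(1 + jωRC).
Step 3 — Denominator: 1 + jωRC = 1 + j·408.4·10.1·3.25e-08 = 1 + j0.0001341.
Step 4 — H = 1 - j0.0001341.
Step 5 — Magnitude: |H| = 1 (-0.0 dB); phase: φ = -0.0°.

|H| = 1 (-0.0 dB), φ = -0.0°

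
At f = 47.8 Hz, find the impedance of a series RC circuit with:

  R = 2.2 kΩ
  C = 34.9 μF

Step 1 — Angular frequency: ω = 2π·f = 2π·47.8 = 300.3 rad/s.
Step 2 — Component impedances:
  R: Z = R = 2200 Ω
  C: Z = 1/(jωC) = -j/(ω·C) = 0 - j95.4 Ω
Step 3 — Series combination: Z_total = R + C = 2200 - j95.4 Ω = 2202∠-2.5° Ω.

Z = 2200 - j95.4 Ω = 2202∠-2.5° Ω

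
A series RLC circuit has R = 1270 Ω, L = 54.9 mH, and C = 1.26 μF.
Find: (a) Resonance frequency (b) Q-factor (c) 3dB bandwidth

Step 1 — Resonance: ω₀ = 1/√(LC) = 1/√(0.0549·1.26e-06) = 3802 rad/s.
Step 2 — f₀ = ω₀/(2π) = 605.1 Hz.
Step 3 — Series Q: Q = ω₀L/R = 3802·0.0549/1270 = 0.1644.
Step 4 — Bandwidth: Δω = ω₀/Q = 2.313e+04 rad/s; BW = Δω/(2π) = 3682 Hz.

(a) f₀ = 605.1 Hz  (b) Q = 0.1644  (c) BW = 3682 Hz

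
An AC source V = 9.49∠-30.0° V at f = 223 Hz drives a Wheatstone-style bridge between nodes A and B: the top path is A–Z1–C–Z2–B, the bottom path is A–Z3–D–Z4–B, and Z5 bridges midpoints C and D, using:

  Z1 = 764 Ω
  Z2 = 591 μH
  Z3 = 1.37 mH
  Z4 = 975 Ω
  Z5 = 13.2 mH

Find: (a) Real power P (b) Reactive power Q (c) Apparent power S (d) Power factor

Step 1 — Angular frequency: ω = 2π·f = 2π·223 = 1401 rad/s.
Step 2 — Component impedances:
  Z1: Z = R = 764 Ω
  Z2: Z = jωL = j·1401·0.000591 = 0 + j0.8281 Ω
  Z3: Z = jωL = j·1401·0.00137 = 0 + j1.92 Ω
  Z4: Z = R = 975 Ω
  Z5: Z = jωL = j·1401·0.0132 = 0 + j18.5 Ω
Step 3 — Bridge requires nodal analysis (the Z5 bridge couples midpoints C and D, so the two paths cannot be reduced to a simple series/parallel combination). Setting node B to ground and injecting 1 A at node A, the 3-node admittance system at A, C, D solves to V_A = Z_AB = 0.9266 + j21.2 Ω = 21.22∠87.5° Ω.
Step 4 — Source phasor: V = 9.49∠-30.0° V = 8.219 - j4.745 V.
Step 5 — Current: I = V / Z = -0.2065 - j0.3967 A = 0.4472∠-117.5° A.
Step 6 — Complex power: S = V·I* = 0.1853 + j4.24 VA.
Step 7 — Real power: P = Re(S) = 0.1853 W.
Step 8 — Reactive power: Q = Im(S) = 4.24 VAR.
Step 9 — Apparent power: |S| = 4.244 VA.
Step 10 — Power factor: PF = P/|S| = 0.04366 (lagging).

(a) P = 0.1853 W  (b) Q = 4.24 VAR  (c) S = 4.244 VA  (d) PF = 0.04366 (lagging)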